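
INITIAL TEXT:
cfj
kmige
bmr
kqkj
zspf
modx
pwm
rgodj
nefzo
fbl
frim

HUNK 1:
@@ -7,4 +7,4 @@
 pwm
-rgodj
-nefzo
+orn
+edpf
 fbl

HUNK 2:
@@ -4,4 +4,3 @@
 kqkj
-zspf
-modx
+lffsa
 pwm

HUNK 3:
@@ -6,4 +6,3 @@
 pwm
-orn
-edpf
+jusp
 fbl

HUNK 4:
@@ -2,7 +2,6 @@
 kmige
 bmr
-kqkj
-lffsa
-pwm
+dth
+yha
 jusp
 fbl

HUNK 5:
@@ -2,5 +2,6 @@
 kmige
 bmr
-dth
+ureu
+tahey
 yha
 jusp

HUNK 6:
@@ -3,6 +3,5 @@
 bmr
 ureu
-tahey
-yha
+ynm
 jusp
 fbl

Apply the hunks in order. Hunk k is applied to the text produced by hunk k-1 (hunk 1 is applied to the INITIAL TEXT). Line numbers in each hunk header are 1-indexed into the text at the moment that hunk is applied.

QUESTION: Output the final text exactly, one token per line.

Hunk 1: at line 7 remove [rgodj,nefzo] add [orn,edpf] -> 11 lines: cfj kmige bmr kqkj zspf modx pwm orn edpf fbl frim
Hunk 2: at line 4 remove [zspf,modx] add [lffsa] -> 10 lines: cfj kmige bmr kqkj lffsa pwm orn edpf fbl frim
Hunk 3: at line 6 remove [orn,edpf] add [jusp] -> 9 lines: cfj kmige bmr kqkj lffsa pwm jusp fbl frim
Hunk 4: at line 2 remove [kqkj,lffsa,pwm] add [dth,yha] -> 8 lines: cfj kmige bmr dth yha jusp fbl frim
Hunk 5: at line 2 remove [dth] add [ureu,tahey] -> 9 lines: cfj kmige bmr ureu tahey yha jusp fbl frim
Hunk 6: at line 3 remove [tahey,yha] add [ynm] -> 8 lines: cfj kmige bmr ureu ynm jusp fbl frim

Answer: cfj
kmige
bmr
ureu
ynm
jusp
fbl
frim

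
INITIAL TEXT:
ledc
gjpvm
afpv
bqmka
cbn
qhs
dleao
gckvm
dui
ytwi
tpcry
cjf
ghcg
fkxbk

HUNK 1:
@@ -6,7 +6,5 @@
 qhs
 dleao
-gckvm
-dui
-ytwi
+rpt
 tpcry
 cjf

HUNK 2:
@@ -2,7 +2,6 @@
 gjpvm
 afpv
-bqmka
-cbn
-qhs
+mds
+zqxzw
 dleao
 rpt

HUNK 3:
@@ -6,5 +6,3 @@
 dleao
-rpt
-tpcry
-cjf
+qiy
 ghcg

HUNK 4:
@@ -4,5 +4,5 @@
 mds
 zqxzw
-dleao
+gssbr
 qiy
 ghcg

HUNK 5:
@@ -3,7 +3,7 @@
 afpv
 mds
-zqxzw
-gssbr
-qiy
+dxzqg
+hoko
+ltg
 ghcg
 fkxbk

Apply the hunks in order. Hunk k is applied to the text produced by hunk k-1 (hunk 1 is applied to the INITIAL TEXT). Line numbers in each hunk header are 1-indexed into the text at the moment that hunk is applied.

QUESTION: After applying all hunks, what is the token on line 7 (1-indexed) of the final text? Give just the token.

Hunk 1: at line 6 remove [gckvm,dui,ytwi] add [rpt] -> 12 lines: ledc gjpvm afpv bqmka cbn qhs dleao rpt tpcry cjf ghcg fkxbk
Hunk 2: at line 2 remove [bqmka,cbn,qhs] add [mds,zqxzw] -> 11 lines: ledc gjpvm afpv mds zqxzw dleao rpt tpcry cjf ghcg fkxbk
Hunk 3: at line 6 remove [rpt,tpcry,cjf] add [qiy] -> 9 lines: ledc gjpvm afpv mds zqxzw dleao qiy ghcg fkxbk
Hunk 4: at line 4 remove [dleao] add [gssbr] -> 9 lines: ledc gjpvm afpv mds zqxzw gssbr qiy ghcg fkxbk
Hunk 5: at line 3 remove [zqxzw,gssbr,qiy] add [dxzqg,hoko,ltg] -> 9 lines: ledc gjpvm afpv mds dxzqg hoko ltg ghcg fkxbk
Final line 7: ltg

Answer: ltg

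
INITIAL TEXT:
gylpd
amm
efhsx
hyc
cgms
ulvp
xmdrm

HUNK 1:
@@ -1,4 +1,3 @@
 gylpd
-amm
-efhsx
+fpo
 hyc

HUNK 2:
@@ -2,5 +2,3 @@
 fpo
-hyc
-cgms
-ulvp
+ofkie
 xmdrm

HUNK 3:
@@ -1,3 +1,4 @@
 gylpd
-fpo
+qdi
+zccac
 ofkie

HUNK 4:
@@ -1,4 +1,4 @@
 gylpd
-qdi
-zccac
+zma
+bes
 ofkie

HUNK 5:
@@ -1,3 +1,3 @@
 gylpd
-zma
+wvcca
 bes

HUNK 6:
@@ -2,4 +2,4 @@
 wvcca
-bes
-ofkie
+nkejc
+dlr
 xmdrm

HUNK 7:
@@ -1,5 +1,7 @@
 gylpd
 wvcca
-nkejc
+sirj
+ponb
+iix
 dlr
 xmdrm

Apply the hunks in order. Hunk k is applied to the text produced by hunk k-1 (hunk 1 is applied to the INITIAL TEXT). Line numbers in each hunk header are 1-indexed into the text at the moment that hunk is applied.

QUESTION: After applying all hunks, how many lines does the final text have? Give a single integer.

Hunk 1: at line 1 remove [amm,efhsx] add [fpo] -> 6 lines: gylpd fpo hyc cgms ulvp xmdrm
Hunk 2: at line 2 remove [hyc,cgms,ulvp] add [ofkie] -> 4 lines: gylpd fpo ofkie xmdrm
Hunk 3: at line 1 remove [fpo] add [qdi,zccac] -> 5 lines: gylpd qdi zccac ofkie xmdrm
Hunk 4: at line 1 remove [qdi,zccac] add [zma,bes] -> 5 lines: gylpd zma bes ofkie xmdrm
Hunk 5: at line 1 remove [zma] add [wvcca] -> 5 lines: gylpd wvcca bes ofkie xmdrm
Hunk 6: at line 2 remove [bes,ofkie] add [nkejc,dlr] -> 5 lines: gylpd wvcca nkejc dlr xmdrm
Hunk 7: at line 1 remove [nkejc] add [sirj,ponb,iix] -> 7 lines: gylpd wvcca sirj ponb iix dlr xmdrm
Final line count: 7

Answer: 7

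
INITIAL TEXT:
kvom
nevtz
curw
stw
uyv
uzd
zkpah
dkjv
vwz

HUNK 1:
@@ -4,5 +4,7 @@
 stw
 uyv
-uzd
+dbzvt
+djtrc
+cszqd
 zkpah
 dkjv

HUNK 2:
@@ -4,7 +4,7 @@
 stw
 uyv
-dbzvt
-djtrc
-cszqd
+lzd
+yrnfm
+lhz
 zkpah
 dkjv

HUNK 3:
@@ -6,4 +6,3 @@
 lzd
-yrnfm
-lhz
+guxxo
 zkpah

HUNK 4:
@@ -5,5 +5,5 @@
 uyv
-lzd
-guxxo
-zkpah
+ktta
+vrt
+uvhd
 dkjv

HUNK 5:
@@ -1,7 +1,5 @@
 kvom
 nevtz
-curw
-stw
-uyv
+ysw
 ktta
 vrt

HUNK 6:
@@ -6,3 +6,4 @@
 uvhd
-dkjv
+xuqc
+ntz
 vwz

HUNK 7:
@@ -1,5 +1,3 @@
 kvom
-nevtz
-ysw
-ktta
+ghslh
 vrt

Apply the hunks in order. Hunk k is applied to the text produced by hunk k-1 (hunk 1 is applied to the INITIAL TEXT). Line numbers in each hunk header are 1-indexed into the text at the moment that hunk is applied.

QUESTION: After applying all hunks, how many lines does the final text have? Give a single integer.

Hunk 1: at line 4 remove [uzd] add [dbzvt,djtrc,cszqd] -> 11 lines: kvom nevtz curw stw uyv dbzvt djtrc cszqd zkpah dkjv vwz
Hunk 2: at line 4 remove [dbzvt,djtrc,cszqd] add [lzd,yrnfm,lhz] -> 11 lines: kvom nevtz curw stw uyv lzd yrnfm lhz zkpah dkjv vwz
Hunk 3: at line 6 remove [yrnfm,lhz] add [guxxo] -> 10 lines: kvom nevtz curw stw uyv lzd guxxo zkpah dkjv vwz
Hunk 4: at line 5 remove [lzd,guxxo,zkpah] add [ktta,vrt,uvhd] -> 10 lines: kvom nevtz curw stw uyv ktta vrt uvhd dkjv vwz
Hunk 5: at line 1 remove [curw,stw,uyv] add [ysw] -> 8 lines: kvom nevtz ysw ktta vrt uvhd dkjv vwz
Hunk 6: at line 6 remove [dkjv] add [xuqc,ntz] -> 9 lines: kvom nevtz ysw ktta vrt uvhd xuqc ntz vwz
Hunk 7: at line 1 remove [nevtz,ysw,ktta] add [ghslh] -> 7 lines: kvom ghslh vrt uvhd xuqc ntz vwz
Final line count: 7

Answer: 7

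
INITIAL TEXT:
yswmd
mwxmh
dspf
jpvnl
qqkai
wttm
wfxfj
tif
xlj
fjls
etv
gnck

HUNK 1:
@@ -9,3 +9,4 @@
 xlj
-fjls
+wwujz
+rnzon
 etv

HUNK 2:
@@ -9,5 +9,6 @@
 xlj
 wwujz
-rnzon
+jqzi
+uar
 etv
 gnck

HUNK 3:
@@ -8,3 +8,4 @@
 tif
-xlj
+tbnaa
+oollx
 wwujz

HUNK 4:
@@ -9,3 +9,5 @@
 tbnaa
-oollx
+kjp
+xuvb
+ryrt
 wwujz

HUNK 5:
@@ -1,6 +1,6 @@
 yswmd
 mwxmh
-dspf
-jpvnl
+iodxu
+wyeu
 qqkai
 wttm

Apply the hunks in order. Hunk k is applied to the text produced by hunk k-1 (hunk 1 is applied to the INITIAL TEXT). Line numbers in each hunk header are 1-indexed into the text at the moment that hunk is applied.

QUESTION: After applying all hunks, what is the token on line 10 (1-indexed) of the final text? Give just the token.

Answer: kjp

Derivation:
Hunk 1: at line 9 remove [fjls] add [wwujz,rnzon] -> 13 lines: yswmd mwxmh dspf jpvnl qqkai wttm wfxfj tif xlj wwujz rnzon etv gnck
Hunk 2: at line 9 remove [rnzon] add [jqzi,uar] -> 14 lines: yswmd mwxmh dspf jpvnl qqkai wttm wfxfj tif xlj wwujz jqzi uar etv gnck
Hunk 3: at line 8 remove [xlj] add [tbnaa,oollx] -> 15 lines: yswmd mwxmh dspf jpvnl qqkai wttm wfxfj tif tbnaa oollx wwujz jqzi uar etv gnck
Hunk 4: at line 9 remove [oollx] add [kjp,xuvb,ryrt] -> 17 lines: yswmd mwxmh dspf jpvnl qqkai wttm wfxfj tif tbnaa kjp xuvb ryrt wwujz jqzi uar etv gnck
Hunk 5: at line 1 remove [dspf,jpvnl] add [iodxu,wyeu] -> 17 lines: yswmd mwxmh iodxu wyeu qqkai wttm wfxfj tif tbnaa kjp xuvb ryrt wwujz jqzi uar etv gnck
Final line 10: kjp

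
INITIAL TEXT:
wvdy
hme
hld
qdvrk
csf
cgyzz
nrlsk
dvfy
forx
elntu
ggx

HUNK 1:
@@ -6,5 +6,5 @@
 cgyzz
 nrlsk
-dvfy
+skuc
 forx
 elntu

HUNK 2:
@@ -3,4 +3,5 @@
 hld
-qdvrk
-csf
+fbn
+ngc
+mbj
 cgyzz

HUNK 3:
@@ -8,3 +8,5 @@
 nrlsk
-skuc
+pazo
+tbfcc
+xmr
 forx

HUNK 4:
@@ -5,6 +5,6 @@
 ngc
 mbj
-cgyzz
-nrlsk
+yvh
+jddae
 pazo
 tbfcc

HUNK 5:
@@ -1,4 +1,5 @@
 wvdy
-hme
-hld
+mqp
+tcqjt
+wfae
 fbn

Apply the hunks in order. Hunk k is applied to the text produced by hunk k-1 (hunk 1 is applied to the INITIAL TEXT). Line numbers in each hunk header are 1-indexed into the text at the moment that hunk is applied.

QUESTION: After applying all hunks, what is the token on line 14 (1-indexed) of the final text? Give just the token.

Hunk 1: at line 6 remove [dvfy] add [skuc] -> 11 lines: wvdy hme hld qdvrk csf cgyzz nrlsk skuc forx elntu ggx
Hunk 2: at line 3 remove [qdvrk,csf] add [fbn,ngc,mbj] -> 12 lines: wvdy hme hld fbn ngc mbj cgyzz nrlsk skuc forx elntu ggx
Hunk 3: at line 8 remove [skuc] add [pazo,tbfcc,xmr] -> 14 lines: wvdy hme hld fbn ngc mbj cgyzz nrlsk pazo tbfcc xmr forx elntu ggx
Hunk 4: at line 5 remove [cgyzz,nrlsk] add [yvh,jddae] -> 14 lines: wvdy hme hld fbn ngc mbj yvh jddae pazo tbfcc xmr forx elntu ggx
Hunk 5: at line 1 remove [hme,hld] add [mqp,tcqjt,wfae] -> 15 lines: wvdy mqp tcqjt wfae fbn ngc mbj yvh jddae pazo tbfcc xmr forx elntu ggx
Final line 14: elntu

Answer: elntu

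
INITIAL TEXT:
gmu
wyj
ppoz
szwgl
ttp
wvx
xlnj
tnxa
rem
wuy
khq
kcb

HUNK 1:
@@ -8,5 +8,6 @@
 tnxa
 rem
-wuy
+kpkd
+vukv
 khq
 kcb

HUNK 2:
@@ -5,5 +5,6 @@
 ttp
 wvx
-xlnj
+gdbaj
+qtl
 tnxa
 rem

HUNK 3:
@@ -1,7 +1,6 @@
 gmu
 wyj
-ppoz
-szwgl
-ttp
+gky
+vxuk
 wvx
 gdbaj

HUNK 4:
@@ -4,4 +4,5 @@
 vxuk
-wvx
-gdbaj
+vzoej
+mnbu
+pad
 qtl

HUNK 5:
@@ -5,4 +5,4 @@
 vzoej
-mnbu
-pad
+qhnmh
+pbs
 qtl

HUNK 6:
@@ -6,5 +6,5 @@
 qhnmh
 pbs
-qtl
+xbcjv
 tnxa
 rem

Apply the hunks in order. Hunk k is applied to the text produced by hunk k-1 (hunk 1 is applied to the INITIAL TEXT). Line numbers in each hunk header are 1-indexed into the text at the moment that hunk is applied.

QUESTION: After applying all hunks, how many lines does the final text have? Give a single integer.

Answer: 14

Derivation:
Hunk 1: at line 8 remove [wuy] add [kpkd,vukv] -> 13 lines: gmu wyj ppoz szwgl ttp wvx xlnj tnxa rem kpkd vukv khq kcb
Hunk 2: at line 5 remove [xlnj] add [gdbaj,qtl] -> 14 lines: gmu wyj ppoz szwgl ttp wvx gdbaj qtl tnxa rem kpkd vukv khq kcb
Hunk 3: at line 1 remove [ppoz,szwgl,ttp] add [gky,vxuk] -> 13 lines: gmu wyj gky vxuk wvx gdbaj qtl tnxa rem kpkd vukv khq kcb
Hunk 4: at line 4 remove [wvx,gdbaj] add [vzoej,mnbu,pad] -> 14 lines: gmu wyj gky vxuk vzoej mnbu pad qtl tnxa rem kpkd vukv khq kcb
Hunk 5: at line 5 remove [mnbu,pad] add [qhnmh,pbs] -> 14 lines: gmu wyj gky vxuk vzoej qhnmh pbs qtl tnxa rem kpkd vukv khq kcb
Hunk 6: at line 6 remove [qtl] add [xbcjv] -> 14 lines: gmu wyj gky vxuk vzoej qhnmh pbs xbcjv tnxa rem kpkd vukv khq kcb
Final line count: 14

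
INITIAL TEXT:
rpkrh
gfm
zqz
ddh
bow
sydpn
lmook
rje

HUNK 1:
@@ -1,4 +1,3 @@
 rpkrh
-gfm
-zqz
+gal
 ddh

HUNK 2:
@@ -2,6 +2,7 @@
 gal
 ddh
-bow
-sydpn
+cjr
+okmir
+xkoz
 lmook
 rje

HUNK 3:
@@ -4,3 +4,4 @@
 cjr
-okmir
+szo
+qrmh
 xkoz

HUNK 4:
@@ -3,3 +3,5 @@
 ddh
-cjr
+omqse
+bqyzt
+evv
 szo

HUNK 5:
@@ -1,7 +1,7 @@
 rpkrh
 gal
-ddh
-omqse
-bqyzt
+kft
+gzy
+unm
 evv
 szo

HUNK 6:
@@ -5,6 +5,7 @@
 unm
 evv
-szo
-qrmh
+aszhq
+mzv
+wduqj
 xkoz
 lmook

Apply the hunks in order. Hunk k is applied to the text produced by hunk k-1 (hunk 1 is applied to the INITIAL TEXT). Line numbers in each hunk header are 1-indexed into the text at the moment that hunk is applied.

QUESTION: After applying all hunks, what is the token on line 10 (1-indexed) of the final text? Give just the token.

Hunk 1: at line 1 remove [gfm,zqz] add [gal] -> 7 lines: rpkrh gal ddh bow sydpn lmook rje
Hunk 2: at line 2 remove [bow,sydpn] add [cjr,okmir,xkoz] -> 8 lines: rpkrh gal ddh cjr okmir xkoz lmook rje
Hunk 3: at line 4 remove [okmir] add [szo,qrmh] -> 9 lines: rpkrh gal ddh cjr szo qrmh xkoz lmook rje
Hunk 4: at line 3 remove [cjr] add [omqse,bqyzt,evv] -> 11 lines: rpkrh gal ddh omqse bqyzt evv szo qrmh xkoz lmook rje
Hunk 5: at line 1 remove [ddh,omqse,bqyzt] add [kft,gzy,unm] -> 11 lines: rpkrh gal kft gzy unm evv szo qrmh xkoz lmook rje
Hunk 6: at line 5 remove [szo,qrmh] add [aszhq,mzv,wduqj] -> 12 lines: rpkrh gal kft gzy unm evv aszhq mzv wduqj xkoz lmook rje
Final line 10: xkoz

Answer: xkoz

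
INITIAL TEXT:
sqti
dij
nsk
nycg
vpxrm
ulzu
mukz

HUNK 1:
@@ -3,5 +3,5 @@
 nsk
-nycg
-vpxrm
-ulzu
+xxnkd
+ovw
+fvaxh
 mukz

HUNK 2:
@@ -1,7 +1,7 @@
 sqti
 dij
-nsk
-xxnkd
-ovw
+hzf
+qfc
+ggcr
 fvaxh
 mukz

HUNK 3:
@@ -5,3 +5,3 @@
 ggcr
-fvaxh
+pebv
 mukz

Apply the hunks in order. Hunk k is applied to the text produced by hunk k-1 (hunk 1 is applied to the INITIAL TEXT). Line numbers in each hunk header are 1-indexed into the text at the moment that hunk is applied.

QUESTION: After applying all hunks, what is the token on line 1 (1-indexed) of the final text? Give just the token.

Answer: sqti

Derivation:
Hunk 1: at line 3 remove [nycg,vpxrm,ulzu] add [xxnkd,ovw,fvaxh] -> 7 lines: sqti dij nsk xxnkd ovw fvaxh mukz
Hunk 2: at line 1 remove [nsk,xxnkd,ovw] add [hzf,qfc,ggcr] -> 7 lines: sqti dij hzf qfc ggcr fvaxh mukz
Hunk 3: at line 5 remove [fvaxh] add [pebv] -> 7 lines: sqti dij hzf qfc ggcr pebv mukz
Final line 1: sqti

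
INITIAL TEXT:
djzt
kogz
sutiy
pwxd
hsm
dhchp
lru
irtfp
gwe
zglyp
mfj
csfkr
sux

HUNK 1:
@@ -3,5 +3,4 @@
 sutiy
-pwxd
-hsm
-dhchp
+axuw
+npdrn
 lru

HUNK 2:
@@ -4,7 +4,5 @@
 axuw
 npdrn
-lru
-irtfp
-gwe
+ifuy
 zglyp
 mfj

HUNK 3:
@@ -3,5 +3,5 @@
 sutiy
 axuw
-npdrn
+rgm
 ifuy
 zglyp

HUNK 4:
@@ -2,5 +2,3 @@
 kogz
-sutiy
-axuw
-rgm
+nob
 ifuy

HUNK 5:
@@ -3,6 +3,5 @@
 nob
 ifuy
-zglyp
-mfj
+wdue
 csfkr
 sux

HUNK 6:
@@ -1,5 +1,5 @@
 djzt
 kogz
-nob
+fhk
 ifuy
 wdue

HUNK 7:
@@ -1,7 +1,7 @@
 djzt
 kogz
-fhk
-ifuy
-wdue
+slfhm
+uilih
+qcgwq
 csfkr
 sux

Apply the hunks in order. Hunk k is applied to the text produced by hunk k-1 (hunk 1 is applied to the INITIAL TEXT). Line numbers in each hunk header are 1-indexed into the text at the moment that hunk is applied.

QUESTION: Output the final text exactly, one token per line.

Hunk 1: at line 3 remove [pwxd,hsm,dhchp] add [axuw,npdrn] -> 12 lines: djzt kogz sutiy axuw npdrn lru irtfp gwe zglyp mfj csfkr sux
Hunk 2: at line 4 remove [lru,irtfp,gwe] add [ifuy] -> 10 lines: djzt kogz sutiy axuw npdrn ifuy zglyp mfj csfkr sux
Hunk 3: at line 3 remove [npdrn] add [rgm] -> 10 lines: djzt kogz sutiy axuw rgm ifuy zglyp mfj csfkr sux
Hunk 4: at line 2 remove [sutiy,axuw,rgm] add [nob] -> 8 lines: djzt kogz nob ifuy zglyp mfj csfkr sux
Hunk 5: at line 3 remove [zglyp,mfj] add [wdue] -> 7 lines: djzt kogz nob ifuy wdue csfkr sux
Hunk 6: at line 1 remove [nob] add [fhk] -> 7 lines: djzt kogz fhk ifuy wdue csfkr sux
Hunk 7: at line 1 remove [fhk,ifuy,wdue] add [slfhm,uilih,qcgwq] -> 7 lines: djzt kogz slfhm uilih qcgwq csfkr sux

Answer: djzt
kogz
slfhm
uilih
qcgwq
csfkr
sux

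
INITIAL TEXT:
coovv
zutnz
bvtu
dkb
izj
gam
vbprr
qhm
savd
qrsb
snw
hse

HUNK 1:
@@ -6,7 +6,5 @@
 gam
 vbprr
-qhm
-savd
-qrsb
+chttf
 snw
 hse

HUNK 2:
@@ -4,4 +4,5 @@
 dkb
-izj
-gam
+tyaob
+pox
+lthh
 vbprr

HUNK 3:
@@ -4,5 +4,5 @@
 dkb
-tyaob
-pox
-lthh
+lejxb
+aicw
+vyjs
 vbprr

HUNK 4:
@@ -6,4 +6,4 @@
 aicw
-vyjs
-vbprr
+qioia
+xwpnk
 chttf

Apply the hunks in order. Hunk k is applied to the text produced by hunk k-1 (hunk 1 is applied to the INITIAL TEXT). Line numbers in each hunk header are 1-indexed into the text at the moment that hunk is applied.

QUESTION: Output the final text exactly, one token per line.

Answer: coovv
zutnz
bvtu
dkb
lejxb
aicw
qioia
xwpnk
chttf
snw
hse

Derivation:
Hunk 1: at line 6 remove [qhm,savd,qrsb] add [chttf] -> 10 lines: coovv zutnz bvtu dkb izj gam vbprr chttf snw hse
Hunk 2: at line 4 remove [izj,gam] add [tyaob,pox,lthh] -> 11 lines: coovv zutnz bvtu dkb tyaob pox lthh vbprr chttf snw hse
Hunk 3: at line 4 remove [tyaob,pox,lthh] add [lejxb,aicw,vyjs] -> 11 lines: coovv zutnz bvtu dkb lejxb aicw vyjs vbprr chttf snw hse
Hunk 4: at line 6 remove [vyjs,vbprr] add [qioia,xwpnk] -> 11 lines: coovv zutnz bvtu dkb lejxb aicw qioia xwpnk chttf snw hse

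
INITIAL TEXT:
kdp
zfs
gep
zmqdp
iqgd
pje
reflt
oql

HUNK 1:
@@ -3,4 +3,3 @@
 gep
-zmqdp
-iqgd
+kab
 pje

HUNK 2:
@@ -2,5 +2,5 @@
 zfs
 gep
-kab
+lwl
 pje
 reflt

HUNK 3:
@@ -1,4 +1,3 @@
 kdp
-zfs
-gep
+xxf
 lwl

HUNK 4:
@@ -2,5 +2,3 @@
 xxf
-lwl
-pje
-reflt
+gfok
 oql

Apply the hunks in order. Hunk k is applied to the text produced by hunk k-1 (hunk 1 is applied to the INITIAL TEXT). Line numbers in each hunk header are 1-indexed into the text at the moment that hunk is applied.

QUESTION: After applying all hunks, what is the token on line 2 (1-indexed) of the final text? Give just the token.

Answer: xxf

Derivation:
Hunk 1: at line 3 remove [zmqdp,iqgd] add [kab] -> 7 lines: kdp zfs gep kab pje reflt oql
Hunk 2: at line 2 remove [kab] add [lwl] -> 7 lines: kdp zfs gep lwl pje reflt oql
Hunk 3: at line 1 remove [zfs,gep] add [xxf] -> 6 lines: kdp xxf lwl pje reflt oql
Hunk 4: at line 2 remove [lwl,pje,reflt] add [gfok] -> 4 lines: kdp xxf gfok oql
Final line 2: xxf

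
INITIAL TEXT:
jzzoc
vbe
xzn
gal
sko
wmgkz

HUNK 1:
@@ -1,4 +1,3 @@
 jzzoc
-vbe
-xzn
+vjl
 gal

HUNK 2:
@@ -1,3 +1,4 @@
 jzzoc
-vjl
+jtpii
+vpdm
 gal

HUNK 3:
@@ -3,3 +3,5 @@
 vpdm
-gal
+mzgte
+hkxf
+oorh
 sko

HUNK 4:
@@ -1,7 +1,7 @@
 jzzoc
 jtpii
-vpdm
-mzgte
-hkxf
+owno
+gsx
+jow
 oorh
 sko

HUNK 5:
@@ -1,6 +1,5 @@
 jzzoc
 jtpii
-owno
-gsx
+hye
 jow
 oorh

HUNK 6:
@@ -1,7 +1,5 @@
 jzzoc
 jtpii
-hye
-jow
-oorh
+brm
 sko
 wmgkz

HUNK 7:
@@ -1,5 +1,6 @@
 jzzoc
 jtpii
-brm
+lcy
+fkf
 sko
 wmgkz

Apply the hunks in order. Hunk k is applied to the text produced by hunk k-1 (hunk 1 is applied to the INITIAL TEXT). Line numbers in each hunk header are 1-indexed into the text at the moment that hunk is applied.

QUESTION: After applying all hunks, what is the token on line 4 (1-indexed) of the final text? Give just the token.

Answer: fkf

Derivation:
Hunk 1: at line 1 remove [vbe,xzn] add [vjl] -> 5 lines: jzzoc vjl gal sko wmgkz
Hunk 2: at line 1 remove [vjl] add [jtpii,vpdm] -> 6 lines: jzzoc jtpii vpdm gal sko wmgkz
Hunk 3: at line 3 remove [gal] add [mzgte,hkxf,oorh] -> 8 lines: jzzoc jtpii vpdm mzgte hkxf oorh sko wmgkz
Hunk 4: at line 1 remove [vpdm,mzgte,hkxf] add [owno,gsx,jow] -> 8 lines: jzzoc jtpii owno gsx jow oorh sko wmgkz
Hunk 5: at line 1 remove [owno,gsx] add [hye] -> 7 lines: jzzoc jtpii hye jow oorh sko wmgkz
Hunk 6: at line 1 remove [hye,jow,oorh] add [brm] -> 5 lines: jzzoc jtpii brm sko wmgkz
Hunk 7: at line 1 remove [brm] add [lcy,fkf] -> 6 lines: jzzoc jtpii lcy fkf sko wmgkz
Final line 4: fkf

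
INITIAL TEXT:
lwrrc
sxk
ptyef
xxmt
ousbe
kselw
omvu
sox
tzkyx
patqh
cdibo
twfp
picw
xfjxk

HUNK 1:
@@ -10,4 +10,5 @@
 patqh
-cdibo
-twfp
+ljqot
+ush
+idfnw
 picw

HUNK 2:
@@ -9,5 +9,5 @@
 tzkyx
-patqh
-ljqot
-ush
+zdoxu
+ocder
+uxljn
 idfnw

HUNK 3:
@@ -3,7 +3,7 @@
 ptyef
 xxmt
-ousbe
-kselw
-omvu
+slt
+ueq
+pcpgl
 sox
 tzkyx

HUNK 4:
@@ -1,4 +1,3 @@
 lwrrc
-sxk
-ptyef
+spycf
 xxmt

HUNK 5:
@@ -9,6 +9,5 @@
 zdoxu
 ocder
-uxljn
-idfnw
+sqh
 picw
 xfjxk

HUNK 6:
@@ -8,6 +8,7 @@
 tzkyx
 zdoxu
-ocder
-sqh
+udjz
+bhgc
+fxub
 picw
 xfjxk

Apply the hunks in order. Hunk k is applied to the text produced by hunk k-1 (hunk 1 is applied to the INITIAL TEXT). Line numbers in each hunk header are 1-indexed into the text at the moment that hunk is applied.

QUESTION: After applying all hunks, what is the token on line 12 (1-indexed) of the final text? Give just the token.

Answer: fxub

Derivation:
Hunk 1: at line 10 remove [cdibo,twfp] add [ljqot,ush,idfnw] -> 15 lines: lwrrc sxk ptyef xxmt ousbe kselw omvu sox tzkyx patqh ljqot ush idfnw picw xfjxk
Hunk 2: at line 9 remove [patqh,ljqot,ush] add [zdoxu,ocder,uxljn] -> 15 lines: lwrrc sxk ptyef xxmt ousbe kselw omvu sox tzkyx zdoxu ocder uxljn idfnw picw xfjxk
Hunk 3: at line 3 remove [ousbe,kselw,omvu] add [slt,ueq,pcpgl] -> 15 lines: lwrrc sxk ptyef xxmt slt ueq pcpgl sox tzkyx zdoxu ocder uxljn idfnw picw xfjxk
Hunk 4: at line 1 remove [sxk,ptyef] add [spycf] -> 14 lines: lwrrc spycf xxmt slt ueq pcpgl sox tzkyx zdoxu ocder uxljn idfnw picw xfjxk
Hunk 5: at line 9 remove [uxljn,idfnw] add [sqh] -> 13 lines: lwrrc spycf xxmt slt ueq pcpgl sox tzkyx zdoxu ocder sqh picw xfjxk
Hunk 6: at line 8 remove [ocder,sqh] add [udjz,bhgc,fxub] -> 14 lines: lwrrc spycf xxmt slt ueq pcpgl sox tzkyx zdoxu udjz bhgc fxub picw xfjxk
Final line 12: fxub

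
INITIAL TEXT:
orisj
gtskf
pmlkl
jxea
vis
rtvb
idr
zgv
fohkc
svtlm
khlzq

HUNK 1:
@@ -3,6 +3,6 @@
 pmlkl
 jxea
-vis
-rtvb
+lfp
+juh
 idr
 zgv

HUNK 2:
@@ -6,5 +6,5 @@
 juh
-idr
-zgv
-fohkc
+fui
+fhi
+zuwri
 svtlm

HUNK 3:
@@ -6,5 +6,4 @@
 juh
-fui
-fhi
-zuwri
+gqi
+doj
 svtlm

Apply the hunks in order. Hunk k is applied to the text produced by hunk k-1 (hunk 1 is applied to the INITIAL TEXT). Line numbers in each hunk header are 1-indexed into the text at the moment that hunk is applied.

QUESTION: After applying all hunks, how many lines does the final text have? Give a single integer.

Answer: 10

Derivation:
Hunk 1: at line 3 remove [vis,rtvb] add [lfp,juh] -> 11 lines: orisj gtskf pmlkl jxea lfp juh idr zgv fohkc svtlm khlzq
Hunk 2: at line 6 remove [idr,zgv,fohkc] add [fui,fhi,zuwri] -> 11 lines: orisj gtskf pmlkl jxea lfp juh fui fhi zuwri svtlm khlzq
Hunk 3: at line 6 remove [fui,fhi,zuwri] add [gqi,doj] -> 10 lines: orisj gtskf pmlkl jxea lfp juh gqi doj svtlm khlzq
Final line count: 10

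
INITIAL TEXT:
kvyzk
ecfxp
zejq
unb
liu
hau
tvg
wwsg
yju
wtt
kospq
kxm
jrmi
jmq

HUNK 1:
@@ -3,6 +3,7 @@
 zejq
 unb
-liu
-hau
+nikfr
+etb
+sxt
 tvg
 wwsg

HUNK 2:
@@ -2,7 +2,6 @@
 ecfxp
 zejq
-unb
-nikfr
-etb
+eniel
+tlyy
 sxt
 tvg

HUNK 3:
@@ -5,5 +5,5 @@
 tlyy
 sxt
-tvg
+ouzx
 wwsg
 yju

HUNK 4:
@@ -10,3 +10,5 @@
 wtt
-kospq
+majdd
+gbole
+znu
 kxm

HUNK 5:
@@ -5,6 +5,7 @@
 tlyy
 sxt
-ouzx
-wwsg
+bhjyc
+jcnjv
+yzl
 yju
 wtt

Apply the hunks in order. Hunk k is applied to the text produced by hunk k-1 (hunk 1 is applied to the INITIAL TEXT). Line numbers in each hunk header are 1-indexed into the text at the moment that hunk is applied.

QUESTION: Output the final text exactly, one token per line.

Hunk 1: at line 3 remove [liu,hau] add [nikfr,etb,sxt] -> 15 lines: kvyzk ecfxp zejq unb nikfr etb sxt tvg wwsg yju wtt kospq kxm jrmi jmq
Hunk 2: at line 2 remove [unb,nikfr,etb] add [eniel,tlyy] -> 14 lines: kvyzk ecfxp zejq eniel tlyy sxt tvg wwsg yju wtt kospq kxm jrmi jmq
Hunk 3: at line 5 remove [tvg] add [ouzx] -> 14 lines: kvyzk ecfxp zejq eniel tlyy sxt ouzx wwsg yju wtt kospq kxm jrmi jmq
Hunk 4: at line 10 remove [kospq] add [majdd,gbole,znu] -> 16 lines: kvyzk ecfxp zejq eniel tlyy sxt ouzx wwsg yju wtt majdd gbole znu kxm jrmi jmq
Hunk 5: at line 5 remove [ouzx,wwsg] add [bhjyc,jcnjv,yzl] -> 17 lines: kvyzk ecfxp zejq eniel tlyy sxt bhjyc jcnjv yzl yju wtt majdd gbole znu kxm jrmi jmq

Answer: kvyzk
ecfxp
zejq
eniel
tlyy
sxt
bhjyc
jcnjv
yzl
yju
wtt
majdd
gbole
znu
kxm
jrmi
jmq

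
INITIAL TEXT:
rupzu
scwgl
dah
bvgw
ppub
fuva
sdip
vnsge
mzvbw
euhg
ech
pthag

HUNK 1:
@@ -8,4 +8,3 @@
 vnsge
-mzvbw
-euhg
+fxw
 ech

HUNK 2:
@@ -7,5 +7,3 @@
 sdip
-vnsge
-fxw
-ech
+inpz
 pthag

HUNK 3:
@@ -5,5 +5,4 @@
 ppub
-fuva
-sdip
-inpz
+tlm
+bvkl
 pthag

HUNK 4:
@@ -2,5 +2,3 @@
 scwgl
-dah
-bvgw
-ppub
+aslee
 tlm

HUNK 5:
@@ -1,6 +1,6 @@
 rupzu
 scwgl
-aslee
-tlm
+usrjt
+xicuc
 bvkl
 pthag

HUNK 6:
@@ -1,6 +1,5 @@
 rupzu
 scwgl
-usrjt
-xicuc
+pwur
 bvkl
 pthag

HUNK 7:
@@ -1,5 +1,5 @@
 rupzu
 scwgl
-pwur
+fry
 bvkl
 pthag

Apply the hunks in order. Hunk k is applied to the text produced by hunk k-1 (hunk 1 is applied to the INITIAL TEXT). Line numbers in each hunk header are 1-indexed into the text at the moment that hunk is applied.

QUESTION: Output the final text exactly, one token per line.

Answer: rupzu
scwgl
fry
bvkl
pthag

Derivation:
Hunk 1: at line 8 remove [mzvbw,euhg] add [fxw] -> 11 lines: rupzu scwgl dah bvgw ppub fuva sdip vnsge fxw ech pthag
Hunk 2: at line 7 remove [vnsge,fxw,ech] add [inpz] -> 9 lines: rupzu scwgl dah bvgw ppub fuva sdip inpz pthag
Hunk 3: at line 5 remove [fuva,sdip,inpz] add [tlm,bvkl] -> 8 lines: rupzu scwgl dah bvgw ppub tlm bvkl pthag
Hunk 4: at line 2 remove [dah,bvgw,ppub] add [aslee] -> 6 lines: rupzu scwgl aslee tlm bvkl pthag
Hunk 5: at line 1 remove [aslee,tlm] add [usrjt,xicuc] -> 6 lines: rupzu scwgl usrjt xicuc bvkl pthag
Hunk 6: at line 1 remove [usrjt,xicuc] add [pwur] -> 5 lines: rupzu scwgl pwur bvkl pthag
Hunk 7: at line 1 remove [pwur] add [fry] -> 5 lines: rupzu scwgl fry bvkl pthag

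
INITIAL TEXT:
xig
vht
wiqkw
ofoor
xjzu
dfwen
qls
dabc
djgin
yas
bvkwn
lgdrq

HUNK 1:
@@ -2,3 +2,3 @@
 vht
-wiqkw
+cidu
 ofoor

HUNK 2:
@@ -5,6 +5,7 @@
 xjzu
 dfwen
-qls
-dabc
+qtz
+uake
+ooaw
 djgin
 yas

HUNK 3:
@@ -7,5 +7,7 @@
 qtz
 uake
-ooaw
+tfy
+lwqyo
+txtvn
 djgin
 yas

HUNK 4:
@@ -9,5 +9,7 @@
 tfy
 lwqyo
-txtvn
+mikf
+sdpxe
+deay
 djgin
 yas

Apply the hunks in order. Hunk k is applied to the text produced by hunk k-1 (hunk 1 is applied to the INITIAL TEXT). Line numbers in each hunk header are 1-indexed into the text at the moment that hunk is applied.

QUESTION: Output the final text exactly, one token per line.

Answer: xig
vht
cidu
ofoor
xjzu
dfwen
qtz
uake
tfy
lwqyo
mikf
sdpxe
deay
djgin
yas
bvkwn
lgdrq

Derivation:
Hunk 1: at line 2 remove [wiqkw] add [cidu] -> 12 lines: xig vht cidu ofoor xjzu dfwen qls dabc djgin yas bvkwn lgdrq
Hunk 2: at line 5 remove [qls,dabc] add [qtz,uake,ooaw] -> 13 lines: xig vht cidu ofoor xjzu dfwen qtz uake ooaw djgin yas bvkwn lgdrq
Hunk 3: at line 7 remove [ooaw] add [tfy,lwqyo,txtvn] -> 15 lines: xig vht cidu ofoor xjzu dfwen qtz uake tfy lwqyo txtvn djgin yas bvkwn lgdrq
Hunk 4: at line 9 remove [txtvn] add [mikf,sdpxe,deay] -> 17 lines: xig vht cidu ofoor xjzu dfwen qtz uake tfy lwqyo mikf sdpxe deay djgin yas bvkwn lgdrq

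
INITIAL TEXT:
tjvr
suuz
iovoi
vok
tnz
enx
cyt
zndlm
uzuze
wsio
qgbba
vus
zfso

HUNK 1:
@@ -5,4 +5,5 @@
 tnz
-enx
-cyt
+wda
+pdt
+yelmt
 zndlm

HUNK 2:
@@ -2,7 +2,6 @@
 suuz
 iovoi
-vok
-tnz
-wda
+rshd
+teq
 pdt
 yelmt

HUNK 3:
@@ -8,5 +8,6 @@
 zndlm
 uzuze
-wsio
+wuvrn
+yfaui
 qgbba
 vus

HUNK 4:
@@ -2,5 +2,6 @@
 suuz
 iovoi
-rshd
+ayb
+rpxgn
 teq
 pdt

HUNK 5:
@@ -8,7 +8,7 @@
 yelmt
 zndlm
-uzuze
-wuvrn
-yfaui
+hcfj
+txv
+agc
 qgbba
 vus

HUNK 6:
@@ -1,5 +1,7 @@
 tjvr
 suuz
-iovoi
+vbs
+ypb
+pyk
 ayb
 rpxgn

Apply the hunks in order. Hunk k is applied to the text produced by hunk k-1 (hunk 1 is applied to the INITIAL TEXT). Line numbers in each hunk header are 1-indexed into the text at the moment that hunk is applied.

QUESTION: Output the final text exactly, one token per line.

Answer: tjvr
suuz
vbs
ypb
pyk
ayb
rpxgn
teq
pdt
yelmt
zndlm
hcfj
txv
agc
qgbba
vus
zfso

Derivation:
Hunk 1: at line 5 remove [enx,cyt] add [wda,pdt,yelmt] -> 14 lines: tjvr suuz iovoi vok tnz wda pdt yelmt zndlm uzuze wsio qgbba vus zfso
Hunk 2: at line 2 remove [vok,tnz,wda] add [rshd,teq] -> 13 lines: tjvr suuz iovoi rshd teq pdt yelmt zndlm uzuze wsio qgbba vus zfso
Hunk 3: at line 8 remove [wsio] add [wuvrn,yfaui] -> 14 lines: tjvr suuz iovoi rshd teq pdt yelmt zndlm uzuze wuvrn yfaui qgbba vus zfso
Hunk 4: at line 2 remove [rshd] add [ayb,rpxgn] -> 15 lines: tjvr suuz iovoi ayb rpxgn teq pdt yelmt zndlm uzuze wuvrn yfaui qgbba vus zfso
Hunk 5: at line 8 remove [uzuze,wuvrn,yfaui] add [hcfj,txv,agc] -> 15 lines: tjvr suuz iovoi ayb rpxgn teq pdt yelmt zndlm hcfj txv agc qgbba vus zfso
Hunk 6: at line 1 remove [iovoi] add [vbs,ypb,pyk] -> 17 lines: tjvr suuz vbs ypb pyk ayb rpxgn teq pdt yelmt zndlm hcfj txv agc qgbba vus zfso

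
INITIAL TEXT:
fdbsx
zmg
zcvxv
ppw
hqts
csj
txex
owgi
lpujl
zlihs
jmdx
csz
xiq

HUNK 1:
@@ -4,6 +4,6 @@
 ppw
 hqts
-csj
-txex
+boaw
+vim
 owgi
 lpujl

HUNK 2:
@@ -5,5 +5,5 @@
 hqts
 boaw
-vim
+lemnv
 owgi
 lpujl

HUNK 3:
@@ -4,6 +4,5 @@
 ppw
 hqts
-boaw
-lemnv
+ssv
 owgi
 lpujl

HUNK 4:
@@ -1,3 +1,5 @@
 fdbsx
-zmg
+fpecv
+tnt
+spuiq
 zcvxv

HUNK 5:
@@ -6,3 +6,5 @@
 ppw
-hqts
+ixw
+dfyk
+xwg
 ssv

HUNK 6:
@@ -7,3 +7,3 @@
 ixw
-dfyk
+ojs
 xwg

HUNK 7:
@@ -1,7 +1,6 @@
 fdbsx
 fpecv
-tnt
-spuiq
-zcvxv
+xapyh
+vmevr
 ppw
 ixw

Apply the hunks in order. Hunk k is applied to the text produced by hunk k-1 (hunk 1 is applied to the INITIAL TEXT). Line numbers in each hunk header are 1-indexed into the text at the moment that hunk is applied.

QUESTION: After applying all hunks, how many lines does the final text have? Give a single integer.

Hunk 1: at line 4 remove [csj,txex] add [boaw,vim] -> 13 lines: fdbsx zmg zcvxv ppw hqts boaw vim owgi lpujl zlihs jmdx csz xiq
Hunk 2: at line 5 remove [vim] add [lemnv] -> 13 lines: fdbsx zmg zcvxv ppw hqts boaw lemnv owgi lpujl zlihs jmdx csz xiq
Hunk 3: at line 4 remove [boaw,lemnv] add [ssv] -> 12 lines: fdbsx zmg zcvxv ppw hqts ssv owgi lpujl zlihs jmdx csz xiq
Hunk 4: at line 1 remove [zmg] add [fpecv,tnt,spuiq] -> 14 lines: fdbsx fpecv tnt spuiq zcvxv ppw hqts ssv owgi lpujl zlihs jmdx csz xiq
Hunk 5: at line 6 remove [hqts] add [ixw,dfyk,xwg] -> 16 lines: fdbsx fpecv tnt spuiq zcvxv ppw ixw dfyk xwg ssv owgi lpujl zlihs jmdx csz xiq
Hunk 6: at line 7 remove [dfyk] add [ojs] -> 16 lines: fdbsx fpecv tnt spuiq zcvxv ppw ixw ojs xwg ssv owgi lpujl zlihs jmdx csz xiq
Hunk 7: at line 1 remove [tnt,spuiq,zcvxv] add [xapyh,vmevr] -> 15 lines: fdbsx fpecv xapyh vmevr ppw ixw ojs xwg ssv owgi lpujl zlihs jmdx csz xiq
Final line count: 15

Answer: 15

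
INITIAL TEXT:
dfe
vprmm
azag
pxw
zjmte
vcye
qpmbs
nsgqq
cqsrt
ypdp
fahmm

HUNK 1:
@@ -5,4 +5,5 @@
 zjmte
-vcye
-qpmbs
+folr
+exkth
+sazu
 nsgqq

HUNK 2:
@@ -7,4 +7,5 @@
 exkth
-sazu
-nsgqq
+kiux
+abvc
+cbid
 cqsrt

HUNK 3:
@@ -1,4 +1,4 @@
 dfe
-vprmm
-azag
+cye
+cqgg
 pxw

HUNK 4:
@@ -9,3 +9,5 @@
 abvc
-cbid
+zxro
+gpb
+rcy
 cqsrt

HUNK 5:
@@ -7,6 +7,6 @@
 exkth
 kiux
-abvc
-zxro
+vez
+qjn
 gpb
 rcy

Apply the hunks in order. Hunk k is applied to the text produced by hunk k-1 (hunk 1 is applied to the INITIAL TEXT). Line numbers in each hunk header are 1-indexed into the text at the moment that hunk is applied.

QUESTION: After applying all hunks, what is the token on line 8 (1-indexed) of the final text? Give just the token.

Answer: kiux

Derivation:
Hunk 1: at line 5 remove [vcye,qpmbs] add [folr,exkth,sazu] -> 12 lines: dfe vprmm azag pxw zjmte folr exkth sazu nsgqq cqsrt ypdp fahmm
Hunk 2: at line 7 remove [sazu,nsgqq] add [kiux,abvc,cbid] -> 13 lines: dfe vprmm azag pxw zjmte folr exkth kiux abvc cbid cqsrt ypdp fahmm
Hunk 3: at line 1 remove [vprmm,azag] add [cye,cqgg] -> 13 lines: dfe cye cqgg pxw zjmte folr exkth kiux abvc cbid cqsrt ypdp fahmm
Hunk 4: at line 9 remove [cbid] add [zxro,gpb,rcy] -> 15 lines: dfe cye cqgg pxw zjmte folr exkth kiux abvc zxro gpb rcy cqsrt ypdp fahmm
Hunk 5: at line 7 remove [abvc,zxro] add [vez,qjn] -> 15 lines: dfe cye cqgg pxw zjmte folr exkth kiux vez qjn gpb rcy cqsrt ypdp fahmm
Final line 8: kiux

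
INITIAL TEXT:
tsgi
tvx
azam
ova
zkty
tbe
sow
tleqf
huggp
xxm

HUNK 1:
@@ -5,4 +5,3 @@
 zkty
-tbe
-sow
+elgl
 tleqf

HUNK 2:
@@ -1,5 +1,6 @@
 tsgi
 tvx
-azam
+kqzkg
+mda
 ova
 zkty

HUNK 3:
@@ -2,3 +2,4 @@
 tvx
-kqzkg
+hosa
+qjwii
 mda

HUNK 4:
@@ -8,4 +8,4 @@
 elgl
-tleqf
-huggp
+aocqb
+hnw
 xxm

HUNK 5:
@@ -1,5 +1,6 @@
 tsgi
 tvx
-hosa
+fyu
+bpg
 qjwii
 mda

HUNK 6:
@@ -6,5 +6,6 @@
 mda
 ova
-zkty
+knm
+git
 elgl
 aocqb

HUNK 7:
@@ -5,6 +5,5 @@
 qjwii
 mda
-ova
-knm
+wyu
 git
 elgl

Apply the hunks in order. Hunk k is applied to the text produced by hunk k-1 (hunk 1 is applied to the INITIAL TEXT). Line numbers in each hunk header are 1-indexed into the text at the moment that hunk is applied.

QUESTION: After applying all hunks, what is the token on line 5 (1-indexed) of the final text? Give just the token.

Hunk 1: at line 5 remove [tbe,sow] add [elgl] -> 9 lines: tsgi tvx azam ova zkty elgl tleqf huggp xxm
Hunk 2: at line 1 remove [azam] add [kqzkg,mda] -> 10 lines: tsgi tvx kqzkg mda ova zkty elgl tleqf huggp xxm
Hunk 3: at line 2 remove [kqzkg] add [hosa,qjwii] -> 11 lines: tsgi tvx hosa qjwii mda ova zkty elgl tleqf huggp xxm
Hunk 4: at line 8 remove [tleqf,huggp] add [aocqb,hnw] -> 11 lines: tsgi tvx hosa qjwii mda ova zkty elgl aocqb hnw xxm
Hunk 5: at line 1 remove [hosa] add [fyu,bpg] -> 12 lines: tsgi tvx fyu bpg qjwii mda ova zkty elgl aocqb hnw xxm
Hunk 6: at line 6 remove [zkty] add [knm,git] -> 13 lines: tsgi tvx fyu bpg qjwii mda ova knm git elgl aocqb hnw xxm
Hunk 7: at line 5 remove [ova,knm] add [wyu] -> 12 lines: tsgi tvx fyu bpg qjwii mda wyu git elgl aocqb hnw xxm
Final line 5: qjwii

Answer: qjwii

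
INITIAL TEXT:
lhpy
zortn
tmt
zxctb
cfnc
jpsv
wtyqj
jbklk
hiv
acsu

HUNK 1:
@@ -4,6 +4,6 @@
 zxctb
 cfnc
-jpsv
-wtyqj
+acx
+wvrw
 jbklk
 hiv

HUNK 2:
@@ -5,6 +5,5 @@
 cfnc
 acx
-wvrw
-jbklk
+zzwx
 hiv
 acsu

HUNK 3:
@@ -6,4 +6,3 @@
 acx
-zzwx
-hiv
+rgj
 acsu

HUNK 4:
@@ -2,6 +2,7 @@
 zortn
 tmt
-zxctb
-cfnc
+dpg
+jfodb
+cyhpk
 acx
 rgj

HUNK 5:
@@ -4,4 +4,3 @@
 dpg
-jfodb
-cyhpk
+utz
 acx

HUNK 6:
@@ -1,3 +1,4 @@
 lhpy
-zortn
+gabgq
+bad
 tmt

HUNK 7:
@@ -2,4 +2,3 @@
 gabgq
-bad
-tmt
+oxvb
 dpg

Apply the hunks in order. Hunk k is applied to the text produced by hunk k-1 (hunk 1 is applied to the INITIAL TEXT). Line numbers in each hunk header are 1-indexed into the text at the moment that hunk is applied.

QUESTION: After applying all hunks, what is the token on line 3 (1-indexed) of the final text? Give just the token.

Hunk 1: at line 4 remove [jpsv,wtyqj] add [acx,wvrw] -> 10 lines: lhpy zortn tmt zxctb cfnc acx wvrw jbklk hiv acsu
Hunk 2: at line 5 remove [wvrw,jbklk] add [zzwx] -> 9 lines: lhpy zortn tmt zxctb cfnc acx zzwx hiv acsu
Hunk 3: at line 6 remove [zzwx,hiv] add [rgj] -> 8 lines: lhpy zortn tmt zxctb cfnc acx rgj acsu
Hunk 4: at line 2 remove [zxctb,cfnc] add [dpg,jfodb,cyhpk] -> 9 lines: lhpy zortn tmt dpg jfodb cyhpk acx rgj acsu
Hunk 5: at line 4 remove [jfodb,cyhpk] add [utz] -> 8 lines: lhpy zortn tmt dpg utz acx rgj acsu
Hunk 6: at line 1 remove [zortn] add [gabgq,bad] -> 9 lines: lhpy gabgq bad tmt dpg utz acx rgj acsu
Hunk 7: at line 2 remove [bad,tmt] add [oxvb] -> 8 lines: lhpy gabgq oxvb dpg utz acx rgj acsu
Final line 3: oxvb

Answer: oxvb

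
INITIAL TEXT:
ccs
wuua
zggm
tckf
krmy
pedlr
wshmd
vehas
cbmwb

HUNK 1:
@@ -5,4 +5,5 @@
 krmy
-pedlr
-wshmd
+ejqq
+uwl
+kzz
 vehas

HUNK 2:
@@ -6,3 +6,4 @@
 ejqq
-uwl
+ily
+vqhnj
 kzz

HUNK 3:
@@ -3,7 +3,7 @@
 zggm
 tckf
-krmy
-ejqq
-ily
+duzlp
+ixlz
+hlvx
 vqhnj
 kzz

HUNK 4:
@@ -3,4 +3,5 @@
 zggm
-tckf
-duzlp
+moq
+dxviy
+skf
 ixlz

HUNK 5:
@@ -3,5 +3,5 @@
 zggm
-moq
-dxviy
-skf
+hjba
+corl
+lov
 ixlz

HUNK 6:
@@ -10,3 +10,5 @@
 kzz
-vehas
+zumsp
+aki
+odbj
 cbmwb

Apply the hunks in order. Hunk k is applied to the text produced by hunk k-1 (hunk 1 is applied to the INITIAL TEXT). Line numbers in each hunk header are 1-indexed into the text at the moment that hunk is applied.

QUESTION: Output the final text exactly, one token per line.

Hunk 1: at line 5 remove [pedlr,wshmd] add [ejqq,uwl,kzz] -> 10 lines: ccs wuua zggm tckf krmy ejqq uwl kzz vehas cbmwb
Hunk 2: at line 6 remove [uwl] add [ily,vqhnj] -> 11 lines: ccs wuua zggm tckf krmy ejqq ily vqhnj kzz vehas cbmwb
Hunk 3: at line 3 remove [krmy,ejqq,ily] add [duzlp,ixlz,hlvx] -> 11 lines: ccs wuua zggm tckf duzlp ixlz hlvx vqhnj kzz vehas cbmwb
Hunk 4: at line 3 remove [tckf,duzlp] add [moq,dxviy,skf] -> 12 lines: ccs wuua zggm moq dxviy skf ixlz hlvx vqhnj kzz vehas cbmwb
Hunk 5: at line 3 remove [moq,dxviy,skf] add [hjba,corl,lov] -> 12 lines: ccs wuua zggm hjba corl lov ixlz hlvx vqhnj kzz vehas cbmwb
Hunk 6: at line 10 remove [vehas] add [zumsp,aki,odbj] -> 14 lines: ccs wuua zggm hjba corl lov ixlz hlvx vqhnj kzz zumsp aki odbj cbmwb

Answer: ccs
wuua
zggm
hjba
corl
lov
ixlz
hlvx
vqhnj
kzz
zumsp
aki
odbj
cbmwb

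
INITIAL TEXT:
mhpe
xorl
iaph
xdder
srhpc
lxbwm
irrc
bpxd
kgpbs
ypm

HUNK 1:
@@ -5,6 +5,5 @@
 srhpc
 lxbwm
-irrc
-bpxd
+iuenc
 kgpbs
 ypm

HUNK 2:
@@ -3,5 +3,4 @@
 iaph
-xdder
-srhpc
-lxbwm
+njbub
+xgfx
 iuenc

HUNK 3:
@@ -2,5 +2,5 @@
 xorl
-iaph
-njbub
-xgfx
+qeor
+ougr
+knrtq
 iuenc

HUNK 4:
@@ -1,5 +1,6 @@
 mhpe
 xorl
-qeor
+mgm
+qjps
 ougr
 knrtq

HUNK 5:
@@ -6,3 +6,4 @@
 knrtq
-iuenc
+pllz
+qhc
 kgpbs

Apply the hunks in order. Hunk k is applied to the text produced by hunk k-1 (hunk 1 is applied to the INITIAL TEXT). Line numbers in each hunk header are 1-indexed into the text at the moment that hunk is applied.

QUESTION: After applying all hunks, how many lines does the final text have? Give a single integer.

Hunk 1: at line 5 remove [irrc,bpxd] add [iuenc] -> 9 lines: mhpe xorl iaph xdder srhpc lxbwm iuenc kgpbs ypm
Hunk 2: at line 3 remove [xdder,srhpc,lxbwm] add [njbub,xgfx] -> 8 lines: mhpe xorl iaph njbub xgfx iuenc kgpbs ypm
Hunk 3: at line 2 remove [iaph,njbub,xgfx] add [qeor,ougr,knrtq] -> 8 lines: mhpe xorl qeor ougr knrtq iuenc kgpbs ypm
Hunk 4: at line 1 remove [qeor] add [mgm,qjps] -> 9 lines: mhpe xorl mgm qjps ougr knrtq iuenc kgpbs ypm
Hunk 5: at line 6 remove [iuenc] add [pllz,qhc] -> 10 lines: mhpe xorl mgm qjps ougr knrtq pllz qhc kgpbs ypm
Final line count: 10

Answer: 10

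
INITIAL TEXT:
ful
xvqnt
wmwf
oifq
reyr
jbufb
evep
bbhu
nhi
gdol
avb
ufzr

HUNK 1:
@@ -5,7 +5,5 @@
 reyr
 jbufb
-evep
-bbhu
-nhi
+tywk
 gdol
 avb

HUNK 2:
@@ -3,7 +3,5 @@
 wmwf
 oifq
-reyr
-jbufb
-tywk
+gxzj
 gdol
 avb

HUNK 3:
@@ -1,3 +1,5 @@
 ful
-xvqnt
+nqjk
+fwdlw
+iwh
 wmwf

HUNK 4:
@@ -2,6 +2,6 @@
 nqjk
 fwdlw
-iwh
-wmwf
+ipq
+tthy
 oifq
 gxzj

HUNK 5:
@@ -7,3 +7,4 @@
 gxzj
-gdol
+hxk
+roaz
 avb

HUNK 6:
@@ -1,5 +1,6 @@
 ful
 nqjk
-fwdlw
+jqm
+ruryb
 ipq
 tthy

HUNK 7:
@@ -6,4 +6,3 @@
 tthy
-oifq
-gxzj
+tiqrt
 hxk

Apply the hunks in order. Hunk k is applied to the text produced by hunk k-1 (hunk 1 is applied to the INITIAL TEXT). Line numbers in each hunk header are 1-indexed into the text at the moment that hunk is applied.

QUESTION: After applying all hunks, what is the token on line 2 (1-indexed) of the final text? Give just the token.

Hunk 1: at line 5 remove [evep,bbhu,nhi] add [tywk] -> 10 lines: ful xvqnt wmwf oifq reyr jbufb tywk gdol avb ufzr
Hunk 2: at line 3 remove [reyr,jbufb,tywk] add [gxzj] -> 8 lines: ful xvqnt wmwf oifq gxzj gdol avb ufzr
Hunk 3: at line 1 remove [xvqnt] add [nqjk,fwdlw,iwh] -> 10 lines: ful nqjk fwdlw iwh wmwf oifq gxzj gdol avb ufzr
Hunk 4: at line 2 remove [iwh,wmwf] add [ipq,tthy] -> 10 lines: ful nqjk fwdlw ipq tthy oifq gxzj gdol avb ufzr
Hunk 5: at line 7 remove [gdol] add [hxk,roaz] -> 11 lines: ful nqjk fwdlw ipq tthy oifq gxzj hxk roaz avb ufzr
Hunk 6: at line 1 remove [fwdlw] add [jqm,ruryb] -> 12 lines: ful nqjk jqm ruryb ipq tthy oifq gxzj hxk roaz avb ufzr
Hunk 7: at line 6 remove [oifq,gxzj] add [tiqrt] -> 11 lines: ful nqjk jqm ruryb ipq tthy tiqrt hxk roaz avb ufzr
Final line 2: nqjk

Answer: nqjk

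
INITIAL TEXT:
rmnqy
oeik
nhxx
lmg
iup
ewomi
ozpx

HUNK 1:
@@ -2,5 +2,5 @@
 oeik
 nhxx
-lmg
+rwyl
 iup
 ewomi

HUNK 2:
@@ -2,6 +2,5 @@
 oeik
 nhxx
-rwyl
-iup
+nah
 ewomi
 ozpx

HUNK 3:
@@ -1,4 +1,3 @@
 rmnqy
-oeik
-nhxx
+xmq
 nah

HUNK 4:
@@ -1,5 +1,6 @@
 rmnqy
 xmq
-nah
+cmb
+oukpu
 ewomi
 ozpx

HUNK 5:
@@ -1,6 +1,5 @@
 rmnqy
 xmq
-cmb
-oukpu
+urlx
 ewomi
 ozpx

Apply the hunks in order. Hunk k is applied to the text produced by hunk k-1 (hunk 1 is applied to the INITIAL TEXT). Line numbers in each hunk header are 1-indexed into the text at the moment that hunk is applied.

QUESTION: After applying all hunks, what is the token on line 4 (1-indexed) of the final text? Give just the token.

Answer: ewomi

Derivation:
Hunk 1: at line 2 remove [lmg] add [rwyl] -> 7 lines: rmnqy oeik nhxx rwyl iup ewomi ozpx
Hunk 2: at line 2 remove [rwyl,iup] add [nah] -> 6 lines: rmnqy oeik nhxx nah ewomi ozpx
Hunk 3: at line 1 remove [oeik,nhxx] add [xmq] -> 5 lines: rmnqy xmq nah ewomi ozpx
Hunk 4: at line 1 remove [nah] add [cmb,oukpu] -> 6 lines: rmnqy xmq cmb oukpu ewomi ozpx
Hunk 5: at line 1 remove [cmb,oukpu] add [urlx] -> 5 lines: rmnqy xmq urlx ewomi ozpx
Final line 4: ewomi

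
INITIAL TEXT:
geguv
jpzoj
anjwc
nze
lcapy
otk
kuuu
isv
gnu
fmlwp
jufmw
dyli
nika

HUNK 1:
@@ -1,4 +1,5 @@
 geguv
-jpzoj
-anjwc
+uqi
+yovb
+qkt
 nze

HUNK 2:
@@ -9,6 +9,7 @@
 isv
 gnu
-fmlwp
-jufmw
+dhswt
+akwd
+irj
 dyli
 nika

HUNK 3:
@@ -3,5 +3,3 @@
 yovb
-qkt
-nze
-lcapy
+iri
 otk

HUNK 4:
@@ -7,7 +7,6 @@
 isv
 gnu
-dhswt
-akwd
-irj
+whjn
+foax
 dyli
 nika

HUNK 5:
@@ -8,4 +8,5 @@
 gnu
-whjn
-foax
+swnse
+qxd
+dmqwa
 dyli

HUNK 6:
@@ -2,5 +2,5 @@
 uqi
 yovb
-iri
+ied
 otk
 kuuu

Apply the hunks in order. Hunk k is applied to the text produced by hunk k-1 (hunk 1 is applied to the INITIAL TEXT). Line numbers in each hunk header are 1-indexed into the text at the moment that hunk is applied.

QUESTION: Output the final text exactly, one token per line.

Hunk 1: at line 1 remove [jpzoj,anjwc] add [uqi,yovb,qkt] -> 14 lines: geguv uqi yovb qkt nze lcapy otk kuuu isv gnu fmlwp jufmw dyli nika
Hunk 2: at line 9 remove [fmlwp,jufmw] add [dhswt,akwd,irj] -> 15 lines: geguv uqi yovb qkt nze lcapy otk kuuu isv gnu dhswt akwd irj dyli nika
Hunk 3: at line 3 remove [qkt,nze,lcapy] add [iri] -> 13 lines: geguv uqi yovb iri otk kuuu isv gnu dhswt akwd irj dyli nika
Hunk 4: at line 7 remove [dhswt,akwd,irj] add [whjn,foax] -> 12 lines: geguv uqi yovb iri otk kuuu isv gnu whjn foax dyli nika
Hunk 5: at line 8 remove [whjn,foax] add [swnse,qxd,dmqwa] -> 13 lines: geguv uqi yovb iri otk kuuu isv gnu swnse qxd dmqwa dyli nika
Hunk 6: at line 2 remove [iri] add [ied] -> 13 lines: geguv uqi yovb ied otk kuuu isv gnu swnse qxd dmqwa dyli nika

Answer: geguv
uqi
yovb
ied
otk
kuuu
isv
gnu
swnse
qxd
dmqwa
dyli
nika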